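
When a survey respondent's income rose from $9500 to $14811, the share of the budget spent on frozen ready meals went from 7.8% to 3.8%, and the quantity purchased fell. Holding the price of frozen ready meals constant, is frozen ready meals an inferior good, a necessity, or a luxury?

Quantity demanded falls as income rises, so η < 0.

inferior good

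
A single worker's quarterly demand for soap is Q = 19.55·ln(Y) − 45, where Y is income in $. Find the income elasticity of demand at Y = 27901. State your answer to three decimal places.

At Y = 27901: Q = 155.122.
dQ/dY = 19.55/Y = 0.000700692 at this income.
η = (dQ/dY)·(Y/Q) = 0.000700692 × (27901/155.122) = 0.126.

0.126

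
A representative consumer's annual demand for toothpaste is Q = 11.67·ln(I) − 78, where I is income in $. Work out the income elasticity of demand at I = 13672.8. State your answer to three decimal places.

0.352

At I = 13672.8: Q = 33.135.
dQ/dI = 11.67/I = 0.000853519 at this income.
η = (dQ/dI)·(I/Q) = 0.000853519 × (13672.8/33.135) = 0.352.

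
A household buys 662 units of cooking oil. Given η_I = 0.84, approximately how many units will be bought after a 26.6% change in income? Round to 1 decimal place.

%ΔQ ≈ η × %ΔI = 0.84 × 26.6% = 22.344%.
New Q ≈ 662 × (1 + 0.22344) = 809.9.

809.9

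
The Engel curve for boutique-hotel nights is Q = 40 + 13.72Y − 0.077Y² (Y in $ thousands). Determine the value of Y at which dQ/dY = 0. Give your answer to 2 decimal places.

89.09

dQ/dY = 13.72 − 0.154Y.
The good is inferior where dQ/dY < 0. Setting dQ/dY = 0 gives Y = 13.72 / 0.154 = 89.09.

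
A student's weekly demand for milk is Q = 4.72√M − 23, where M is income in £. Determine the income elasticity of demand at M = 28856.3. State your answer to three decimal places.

At M = 28856.3: Q = 778.793.
dQ/dM = 4.72/(2√M) = 0.0138929 at this income.
η = (dQ/dM)·(M/Q) = 0.0138929 × (28856.3/778.793) = 0.515.

0.515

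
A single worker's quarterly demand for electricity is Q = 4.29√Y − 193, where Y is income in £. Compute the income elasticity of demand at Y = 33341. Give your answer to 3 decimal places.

0.663

At Y = 33341: Q = 590.333.
dQ/dY = 4.29/(2√Y) = 0.0117473 at this income.
η = (dQ/dY)·(Y/Q) = 0.0117473 × (33341/590.333) = 0.663.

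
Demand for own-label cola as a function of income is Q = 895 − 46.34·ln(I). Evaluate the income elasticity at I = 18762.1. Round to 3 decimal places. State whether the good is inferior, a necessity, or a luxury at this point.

-0.106 (inferior good)

At I = 18762.1: Q = 439.033.
dQ/dI = -46.34/I = -0.00246987 at this income.
η = (dQ/dI)·(I/Q) = -0.00246987 × (18762.1/439.033) = -0.106.
Since η < 0, the good is an inferior good.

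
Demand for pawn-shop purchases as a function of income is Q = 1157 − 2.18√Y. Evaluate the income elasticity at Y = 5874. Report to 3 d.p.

-0.084

At Y = 5874: Q = 989.920.
dQ/dY = -2.18/(2√Y) = -0.014222 at this income.
η = (dQ/dY)·(Y/Q) = -0.014222 × (5874/989.920) = -0.084.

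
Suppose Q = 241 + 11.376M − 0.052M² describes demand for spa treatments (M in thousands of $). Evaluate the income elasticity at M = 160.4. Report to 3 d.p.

-1.169

At M = 160.4: Q = 727.8461.
dQ/dM = 11.376 − 0.104M = -5.30560.
η = (dQ/dM)·(M/Q) = -5.30560 × (160.4/727.8461) = -1.169.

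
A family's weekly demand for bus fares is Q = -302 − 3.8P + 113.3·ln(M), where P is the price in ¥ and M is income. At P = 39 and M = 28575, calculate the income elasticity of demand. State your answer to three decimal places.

0.159

At P = 39, M = 28575: Q = 712.291.
Holding P constant, ∂Q/∂M = 113.3/M = 0.003965.
η_M = (∂Q/∂M)·(M/Q) = 0.003965 × (28575/712.291) = 0.159.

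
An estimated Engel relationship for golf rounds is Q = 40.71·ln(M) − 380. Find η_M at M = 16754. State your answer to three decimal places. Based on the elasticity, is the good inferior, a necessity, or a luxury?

At M = 16754: Q = 15.961.
dQ/dM = 40.71/M = 0.00242987 at this income.
η = (dQ/dM)·(M/Q) = 0.00242987 × (16754/15.961) = 2.551.
Since η > 1, the good is a luxury.

2.551 (luxury)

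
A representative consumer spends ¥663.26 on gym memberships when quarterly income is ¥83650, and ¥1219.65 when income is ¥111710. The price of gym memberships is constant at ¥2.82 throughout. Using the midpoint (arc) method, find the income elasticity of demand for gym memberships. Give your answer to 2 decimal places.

With a constant price, Q₁ = 663.26/2.82 = 235.199 and Q₂ = 1219.65/2.82 = 432.500 (equivalently, work directly with expenditure since P cancels).
Midpoint %ΔQ = (1219.65 − 663.26)/941.46 = 0.59099; midpoint %ΔI = (111710 − 83650)/97680 = 0.28726.
η = 0.59099 / 0.28726 = 2.06.

2.06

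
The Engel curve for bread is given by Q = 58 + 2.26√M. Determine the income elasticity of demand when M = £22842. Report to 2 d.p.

At M = 22842: Q = 399.567.
dQ/dM = 2.26/(2√M) = 0.00747672 at this income.
η = (dQ/dM)·(M/Q) = 0.00747672 × (22842/399.567) = 0.43.

0.43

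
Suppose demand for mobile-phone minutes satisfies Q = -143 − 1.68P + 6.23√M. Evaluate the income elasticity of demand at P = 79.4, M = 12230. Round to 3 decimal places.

At P = 79.4, M = 12230: Q = 412.580.
Holding P constant, ∂Q/∂M = 6.23/(2√M) = 0.0281673.
η_M = (∂Q/∂M)·(M/Q) = 0.0281673 × (12230/412.580) = 0.835.

0.835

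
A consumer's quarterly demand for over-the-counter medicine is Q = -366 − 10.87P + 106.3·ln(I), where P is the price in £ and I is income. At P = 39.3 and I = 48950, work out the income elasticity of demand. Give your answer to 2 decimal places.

0.30

At P = 39.3, I = 48950: Q = 354.695.
Holding P constant, ∂Q/∂I = 106.3/I = 0.0021716.
η_I = (∂Q/∂I)·(I/Q) = 0.0021716 × (48950/354.695) = 0.30.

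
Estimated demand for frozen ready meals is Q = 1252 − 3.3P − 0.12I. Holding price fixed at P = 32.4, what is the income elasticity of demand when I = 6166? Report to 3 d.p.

At P = 32.4, I = 6166: Q = 405.160.
Holding P constant, ∂Q/∂I = −0.12.
η_I = (∂Q/∂I)·(I/Q) = -0.12 × (6166/405.160) = -1.826.

-1.826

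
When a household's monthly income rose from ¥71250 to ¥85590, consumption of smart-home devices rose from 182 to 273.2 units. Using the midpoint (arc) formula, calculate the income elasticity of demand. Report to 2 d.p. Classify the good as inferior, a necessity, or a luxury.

2.19 (luxury)

ΔQ = 273.2 − 182 = 91.2; midpoint Q̄ = (182 + 273.2)/2 = 227.6.
ΔI = 85590 − 71250 = 14340; midpoint Ī = (71250 + 85590)/2 = 78420.
η = (ΔQ/Q̄) ÷ (ΔI/Ī) = (91.2/227.6) ÷ (14340/78420) = 2.19.
η > 1 ⇒ luxury.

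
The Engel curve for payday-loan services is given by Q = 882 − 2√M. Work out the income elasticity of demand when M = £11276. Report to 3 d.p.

-0.159

At M = 11276: Q = 669.623.
dQ/dM = -2/(2√M) = -0.00941721 at this income.
η = (dQ/dM)·(M/Q) = -0.00941721 × (11276/669.623) = -0.159.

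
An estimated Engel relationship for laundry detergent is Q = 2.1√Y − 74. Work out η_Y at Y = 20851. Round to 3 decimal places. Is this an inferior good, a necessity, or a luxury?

0.661 (necessity)

At Y = 20851: Q = 229.237.
dQ/dY = 2.1/(2√Y) = 0.00727153 at this income.
η = (dQ/dY)·(Y/Q) = 0.00727153 × (20851/229.237) = 0.661.
Since 0 < η < 1, the good is a necessity.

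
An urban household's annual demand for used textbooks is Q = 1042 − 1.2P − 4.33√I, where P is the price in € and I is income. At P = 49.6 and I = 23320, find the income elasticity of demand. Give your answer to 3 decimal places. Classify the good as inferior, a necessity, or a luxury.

At P = 49.6, I = 23320: Q = 321.251.
Holding P constant, ∂Q/∂I = -4.33/(2√I) = -0.0141773.
η_I = (∂Q/∂I)·(I/Q) = -0.0141773 × (23320/321.251) = -1.029.
Since η < 0, this is an inferior good.

-1.029 (inferior good)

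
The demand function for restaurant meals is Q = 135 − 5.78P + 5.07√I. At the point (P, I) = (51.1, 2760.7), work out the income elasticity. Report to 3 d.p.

1.256

At P = 51.1, I = 2760.7: Q = 106.032.
Holding P constant, ∂Q/∂I = 5.07/(2√I) = 0.0482468.
η_I = (∂Q/∂I)·(I/Q) = 0.0482468 × (2760.7/106.032) = 1.256.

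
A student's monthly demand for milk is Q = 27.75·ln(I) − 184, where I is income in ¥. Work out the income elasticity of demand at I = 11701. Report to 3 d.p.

0.365

At I = 11701: Q = 75.946.
dQ/dI = 27.75/I = 0.00237159 at this income.
η = (dQ/dI)·(I/Q) = 0.00237159 × (11701/75.946) = 0.365.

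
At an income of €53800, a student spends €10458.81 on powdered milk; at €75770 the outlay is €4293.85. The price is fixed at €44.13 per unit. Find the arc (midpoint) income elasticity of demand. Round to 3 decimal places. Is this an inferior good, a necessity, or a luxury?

-2.465 (inferior good)

With a constant price, Q₁ = 10458.81/44.13 = 237.000 and Q₂ = 4293.85/44.13 = 97.300 (equivalently, work directly with expenditure since P cancels).
Midpoint %ΔQ = (4293.85 − 10458.81)/7376.33 = -0.83578; midpoint %ΔI = (75770 − 53800)/64785 = 0.33912.
η = -0.83578 / 0.33912 = -2.465.
η < 0 ⇒ inferior good.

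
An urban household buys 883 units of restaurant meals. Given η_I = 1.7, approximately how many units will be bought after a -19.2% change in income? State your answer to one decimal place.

594.8

%ΔQ ≈ η × %ΔI = 1.7 × (-19.2%) = -32.64%.
New Q ≈ 883 × (1 − 0.3264) = 594.8.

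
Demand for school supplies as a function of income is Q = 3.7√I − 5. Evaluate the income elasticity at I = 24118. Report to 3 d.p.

0.504

At I = 24118: Q = 569.609.
dQ/dI = 3.7/(2√I) = 0.0119124 at this income.
η = (dQ/dI)·(I/Q) = 0.0119124 × (24118/569.609) = 0.504.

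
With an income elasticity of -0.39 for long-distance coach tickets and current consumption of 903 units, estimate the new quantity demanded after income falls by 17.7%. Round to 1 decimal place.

%ΔQ ≈ η × %ΔI = -0.39 × (-17.7%) = 6.903%.
New Q ≈ 903 × (1 + 0.06903) = 965.3.

965.3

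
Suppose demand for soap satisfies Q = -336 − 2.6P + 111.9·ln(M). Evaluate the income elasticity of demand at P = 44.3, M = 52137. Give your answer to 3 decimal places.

0.146

At P = 44.3, M = 52137: Q = 764.236.
Holding P constant, ∂Q/∂M = 111.9/M = 0.00214627.
η_M = (∂Q/∂M)·(M/Q) = 0.00214627 × (52137/764.236) = 0.146.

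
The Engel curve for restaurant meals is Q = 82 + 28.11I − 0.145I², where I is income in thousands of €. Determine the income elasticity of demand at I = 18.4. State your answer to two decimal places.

At I = 18.4: Q = 550.1328.
dQ/dI = 28.11 − 0.29I = 22.77400.
η = (dQ/dI)·(I/Q) = 22.77400 × (18.4/550.1328) = 0.76.

0.76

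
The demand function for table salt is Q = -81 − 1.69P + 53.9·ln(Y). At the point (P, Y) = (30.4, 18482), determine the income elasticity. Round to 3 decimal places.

0.136

At P = 30.4, Y = 18482: Q = 397.167.
Holding P constant, ∂Q/∂Y = 53.9/Y = 0.00291635.
η_Y = (∂Q/∂Y)·(Y/Q) = 0.00291635 × (18482/397.167) = 0.136.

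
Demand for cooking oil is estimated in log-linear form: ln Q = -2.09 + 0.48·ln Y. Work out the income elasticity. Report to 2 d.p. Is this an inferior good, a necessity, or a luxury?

0.48 (necessity)

In a log-linear demand, the coefficient on ln Y is the income elasticity.
So η = 0.48.
0 < η < 1 ⇒ necessity.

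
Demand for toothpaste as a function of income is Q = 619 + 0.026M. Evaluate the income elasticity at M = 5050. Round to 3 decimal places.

0.175

At M = 5050: Q = 750.300.
dQ/dM = 0.026.
η = (dQ/dM)·(M/Q) = 0.026 × (5050/750.300) = 0.175.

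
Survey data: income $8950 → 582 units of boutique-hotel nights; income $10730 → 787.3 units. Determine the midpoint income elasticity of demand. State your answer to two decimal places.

1.66

ΔQ = 787.3 − 582 = 205.3; midpoint Q̄ = (582 + 787.3)/2 = 684.65.
ΔI = 10730 − 8950 = 1780; midpoint Ī = (8950 + 10730)/2 = 9840.
η = (ΔQ/Q̄) ÷ (ΔI/Ī) = (205.3/684.65) ÷ (1780/9840) = 1.66.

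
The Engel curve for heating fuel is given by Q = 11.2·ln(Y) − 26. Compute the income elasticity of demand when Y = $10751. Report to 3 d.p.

At Y = 10751: Q = 77.967.
dQ/dY = 11.2/Y = 0.00104176 at this income.
η = (dQ/dY)·(Y/Q) = 0.00104176 × (10751/77.967) = 0.144.

0.144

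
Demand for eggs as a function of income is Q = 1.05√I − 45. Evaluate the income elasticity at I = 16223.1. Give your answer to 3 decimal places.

At I = 16223.1: Q = 88.738.
dQ/dI = 1.05/(2√I) = 0.00412185 at this income.
η = (dQ/dI)·(I/Q) = 0.00412185 × (16223.1/88.738) = 0.754.

0.754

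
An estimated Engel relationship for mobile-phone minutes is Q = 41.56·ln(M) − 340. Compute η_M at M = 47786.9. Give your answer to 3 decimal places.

At M = 47786.9: Q = 107.789.
dQ/dM = 41.56/M = 0.000869694 at this income.
η = (dQ/dM)·(M/Q) = 0.000869694 × (47786.9/107.789) = 0.386.

0.386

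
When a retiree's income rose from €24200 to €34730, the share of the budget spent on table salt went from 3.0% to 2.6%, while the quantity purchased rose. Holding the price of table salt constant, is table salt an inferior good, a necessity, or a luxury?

necessity

Quantity rises but the budget share falls as income rises, so 0 < η < 1.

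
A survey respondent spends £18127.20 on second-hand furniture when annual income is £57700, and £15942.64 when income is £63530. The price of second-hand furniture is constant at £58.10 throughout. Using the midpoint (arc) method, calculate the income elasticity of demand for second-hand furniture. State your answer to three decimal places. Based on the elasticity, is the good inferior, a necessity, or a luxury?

-1.333 (inferior good)

With a constant price, Q₁ = 18127.20/58.10 = 312.000 and Q₂ = 15942.64/58.10 = 274.400 (equivalently, work directly with expenditure since P cancels).
Midpoint %ΔQ = (15942.64 − 18127.20)/17034.92 = -0.12824; midpoint %ΔI = (63530 − 57700)/60615 = 0.09618.
η = -0.12824 / 0.09618 = -1.333.
η < 0 ⇒ inferior good.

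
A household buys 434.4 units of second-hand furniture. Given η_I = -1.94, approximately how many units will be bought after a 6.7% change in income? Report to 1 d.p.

%ΔQ ≈ η × %ΔI = -1.94 × 6.7% = -12.998%.
New Q ≈ 434.4 × (1 − 0.12998) = 377.9.

377.9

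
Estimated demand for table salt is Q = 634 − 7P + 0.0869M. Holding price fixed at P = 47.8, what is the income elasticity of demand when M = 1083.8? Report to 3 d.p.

0.239

At P = 47.8, M = 1083.8: Q = 393.582.
Holding P constant, ∂Q/∂M = 0.0869.
η_M = (∂Q/∂M)·(M/Q) = 0.0869 × (1083.8/393.582) = 0.239.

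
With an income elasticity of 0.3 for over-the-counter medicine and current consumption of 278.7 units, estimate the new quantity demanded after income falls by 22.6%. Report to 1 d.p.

259.8

%ΔQ ≈ η × %ΔI = 0.3 × (-22.6%) = -6.78%.
New Q ≈ 278.7 × (1 − 0.0678) = 259.8.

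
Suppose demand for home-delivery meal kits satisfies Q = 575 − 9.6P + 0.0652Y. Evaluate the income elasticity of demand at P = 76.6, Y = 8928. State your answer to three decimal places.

At P = 76.6, Y = 8928: Q = 421.746.
Holding P constant, ∂Q/∂Y = 0.0652.
η_Y = (∂Q/∂Y)·(Y/Q) = 0.0652 × (8928/421.746) = 1.380.

1.380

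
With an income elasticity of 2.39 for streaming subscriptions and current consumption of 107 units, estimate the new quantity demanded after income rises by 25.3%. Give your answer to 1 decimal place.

171.7

%ΔQ ≈ η × %ΔI = 2.39 × 25.3% = 60.467%.
New Q ≈ 107 × (1 + 0.60467) = 171.7.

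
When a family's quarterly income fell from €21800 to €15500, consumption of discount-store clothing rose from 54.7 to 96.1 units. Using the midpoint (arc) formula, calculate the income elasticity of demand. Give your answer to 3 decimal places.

-1.625

ΔQ = 96.1 − 54.7 = 41.4; midpoint Q̄ = (54.7 + 96.1)/2 = 75.4.
ΔI = 15500 − 21800 = -6300; midpoint Ī = (21800 + 15500)/2 = 18650.
η = (ΔQ/Q̄) ÷ (ΔI/Ī) = (41.4/75.4) ÷ (-6300/18650) = -1.625.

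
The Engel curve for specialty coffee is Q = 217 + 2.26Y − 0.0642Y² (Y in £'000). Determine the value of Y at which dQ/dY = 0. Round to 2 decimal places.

dQ/dY = 2.26 − 0.1284Y.
The good is inferior where dQ/dY < 0. Setting dQ/dY = 0 gives Y = 2.26 / 0.1284 = 17.60.

17.60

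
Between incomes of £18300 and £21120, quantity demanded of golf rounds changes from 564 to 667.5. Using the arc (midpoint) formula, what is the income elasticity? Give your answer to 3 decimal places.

ΔQ = 667.5 − 564 = 103.5; midpoint Q̄ = (564 + 667.5)/2 = 615.75.
ΔI = 21120 − 18300 = 2820; midpoint Ī = (18300 + 21120)/2 = 19710.
η = (ΔQ/Q̄) ÷ (ΔI/Ī) = (103.5/615.75) ÷ (2820/19710) = 1.175.

1.175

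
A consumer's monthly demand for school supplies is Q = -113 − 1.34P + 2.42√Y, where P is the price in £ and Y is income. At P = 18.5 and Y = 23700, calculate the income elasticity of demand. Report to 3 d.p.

0.793

At P = 18.5, Y = 23700: Q = 234.764.
Holding P constant, ∂Q/∂Y = 2.42/(2√Y) = 0.00785979.
η_Y = (∂Q/∂Y)·(Y/Q) = 0.00785979 × (23700/234.764) = 0.793.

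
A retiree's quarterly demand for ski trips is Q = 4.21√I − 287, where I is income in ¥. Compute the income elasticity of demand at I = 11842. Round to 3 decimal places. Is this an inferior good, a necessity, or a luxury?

At I = 11842: Q = 171.136.
dQ/dI = 4.21/(2√I) = 0.0193437 at this income.
η = (dQ/dI)·(I/Q) = 0.0193437 × (11842/171.136) = 1.339.
Since η > 1, the good is a luxury.

1.339 (luxury)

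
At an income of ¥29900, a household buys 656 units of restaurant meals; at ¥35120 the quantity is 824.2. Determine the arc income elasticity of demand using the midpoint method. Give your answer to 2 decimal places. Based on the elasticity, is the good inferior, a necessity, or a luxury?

1.42 (luxury)

ΔQ = 824.2 − 656 = 168.2; midpoint Q̄ = (656 + 824.2)/2 = 740.1.
ΔI = 35120 − 29900 = 5220; midpoint Ī = (29900 + 35120)/2 = 32510.
η = (ΔQ/Q̄) ÷ (ΔI/Ī) = (168.2/740.1) ÷ (5220/32510) = 1.42.
η > 1 ⇒ luxury.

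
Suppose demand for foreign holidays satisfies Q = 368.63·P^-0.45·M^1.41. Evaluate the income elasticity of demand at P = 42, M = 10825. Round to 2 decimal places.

1.41

For a multiplicative demand Q = A·P^α·M^β, the income elasticity is β everywhere.
Here β = 1.41, so η = 1.41.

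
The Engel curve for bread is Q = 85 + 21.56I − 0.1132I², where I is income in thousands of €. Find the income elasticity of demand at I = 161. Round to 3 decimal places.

-3.855

At I = 161: Q = 621.9028.
dQ/dI = 21.56 − 0.2264I = -14.89040.
η = (dQ/dI)·(I/Q) = -14.89040 × (161/621.9028) = -3.855.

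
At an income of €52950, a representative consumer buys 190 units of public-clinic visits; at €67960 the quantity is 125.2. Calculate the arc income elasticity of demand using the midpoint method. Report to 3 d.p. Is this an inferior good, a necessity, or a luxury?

ΔQ = 125.2 − 190 = -64.8; midpoint Q̄ = (190 + 125.2)/2 = 157.6.
ΔI = 67960 − 52950 = 15010; midpoint Ī = (52950 + 67960)/2 = 60455.
η = (ΔQ/Q̄) ÷ (ΔI/Ī) = (-64.8/157.6) ÷ (15010/60455) = -1.656.
η < 0 ⇒ inferior good.

-1.656 (inferior good)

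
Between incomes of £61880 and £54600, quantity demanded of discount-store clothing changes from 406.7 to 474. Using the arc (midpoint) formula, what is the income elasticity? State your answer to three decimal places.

ΔQ = 474 − 406.7 = 67.3; midpoint Q̄ = (406.7 + 474)/2 = 440.35.
ΔI = 54600 − 61880 = -7280; midpoint Ī = (61880 + 54600)/2 = 58240.
η = (ΔQ/Q̄) ÷ (ΔI/Ī) = (67.3/440.35) ÷ (-7280/58240) = -1.223.

-1.223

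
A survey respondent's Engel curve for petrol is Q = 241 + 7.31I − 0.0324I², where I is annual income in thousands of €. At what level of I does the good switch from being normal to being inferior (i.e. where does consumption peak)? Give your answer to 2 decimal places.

112.81

dQ/dI = 7.31 − 0.0648I.
The good is inferior where dQ/dI < 0. Setting dQ/dI = 0 gives I = 7.31 / 0.0648 = 112.81.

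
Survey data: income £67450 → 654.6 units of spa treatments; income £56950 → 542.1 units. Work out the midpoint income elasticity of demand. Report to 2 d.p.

1.11

ΔQ = 542.1 − 654.6 = -112.5; midpoint Q̄ = (654.6 + 542.1)/2 = 598.35.
ΔI = 56950 − 67450 = -10500; midpoint Ī = (67450 + 56950)/2 = 62200.
η = (ΔQ/Q̄) ÷ (ΔI/Ī) = (-112.5/598.35) ÷ (-10500/62200) = 1.11.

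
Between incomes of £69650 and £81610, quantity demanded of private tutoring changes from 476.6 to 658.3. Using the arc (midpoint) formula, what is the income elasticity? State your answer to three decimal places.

2.025

ΔQ = 658.3 − 476.6 = 181.7; midpoint Q̄ = (476.6 + 658.3)/2 = 567.45.
ΔI = 81610 − 69650 = 11960; midpoint Ī = (69650 + 81610)/2 = 75630.
η = (ΔQ/Q̄) ÷ (ΔI/Ī) = (181.7/567.45) ÷ (11960/75630) = 2.025.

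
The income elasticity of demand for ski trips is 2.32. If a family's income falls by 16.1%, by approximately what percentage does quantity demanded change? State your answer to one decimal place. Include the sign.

-37.4%

%ΔQ ≈ η × %ΔI = 2.32 × (-16.1%) = -37.4%.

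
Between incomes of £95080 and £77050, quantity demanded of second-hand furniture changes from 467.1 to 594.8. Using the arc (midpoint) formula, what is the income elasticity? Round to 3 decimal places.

-1.148

ΔQ = 594.8 − 467.1 = 127.7; midpoint Q̄ = (467.1 + 594.8)/2 = 530.95.
ΔI = 77050 − 95080 = -18030; midpoint Ī = (95080 + 77050)/2 = 86065.
η = (ΔQ/Q̄) ÷ (ΔI/Ī) = (127.7/530.95) ÷ (-18030/86065) = -1.148.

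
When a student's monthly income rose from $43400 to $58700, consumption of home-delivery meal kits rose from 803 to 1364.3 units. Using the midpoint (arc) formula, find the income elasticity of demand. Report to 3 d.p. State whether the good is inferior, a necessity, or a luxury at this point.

ΔQ = 1364.3 − 803 = 561.3; midpoint Q̄ = (803 + 1364.3)/2 = 1083.65.
ΔI = 58700 − 43400 = 15300; midpoint Ī = (43400 + 58700)/2 = 51050.
η = (ΔQ/Q̄) ÷ (ΔI/Ī) = (561.3/1083.65) ÷ (15300/51050) = 1.728.
η > 1 ⇒ luxury.

1.728 (luxury)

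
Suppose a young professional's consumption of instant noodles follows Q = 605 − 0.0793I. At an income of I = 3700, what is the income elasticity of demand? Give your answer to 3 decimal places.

-0.942

At I = 3700: Q = 311.590.
dQ/dI = −0.0793.
η = (dQ/dI)·(I/Q) = -0.0793 × (3700/311.590) = -0.942.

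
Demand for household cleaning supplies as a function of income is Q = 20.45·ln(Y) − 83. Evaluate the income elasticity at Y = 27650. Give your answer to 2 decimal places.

0.16

At Y = 27650: Q = 126.150.
dQ/dY = 20.45/Y = 0.000739602 at this income.
η = (dQ/dY)·(Y/Q) = 0.000739602 × (27650/126.150) = 0.16.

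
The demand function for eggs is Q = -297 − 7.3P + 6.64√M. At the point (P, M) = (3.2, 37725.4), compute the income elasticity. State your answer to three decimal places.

0.665

At P = 3.2, M = 37725.4: Q = 969.329.
Holding P constant, ∂Q/∂M = 6.64/(2√M) = 0.0170931.
η_M = (∂Q/∂M)·(M/Q) = 0.0170931 × (37725.4/969.329) = 0.665.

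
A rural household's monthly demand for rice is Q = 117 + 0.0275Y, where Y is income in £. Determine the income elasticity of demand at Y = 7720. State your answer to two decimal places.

At Y = 7720: Q = 329.300.
dQ/dY = 0.0275.
η = (dQ/dY)·(Y/Q) = 0.0275 × (7720/329.300) = 0.64.

0.64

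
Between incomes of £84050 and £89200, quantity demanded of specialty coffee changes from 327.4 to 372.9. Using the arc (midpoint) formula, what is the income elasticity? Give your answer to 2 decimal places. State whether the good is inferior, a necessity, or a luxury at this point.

2.19 (luxury)

ΔQ = 372.9 − 327.4 = 45.5; midpoint Q̄ = (327.4 + 372.9)/2 = 350.15.
ΔI = 89200 − 84050 = 5150; midpoint Ī = (84050 + 89200)/2 = 86625.
η = (ΔQ/Q̄) ÷ (ΔI/Ī) = (45.5/350.15) ÷ (5150/86625) = 2.19.
η > 1 ⇒ luxury.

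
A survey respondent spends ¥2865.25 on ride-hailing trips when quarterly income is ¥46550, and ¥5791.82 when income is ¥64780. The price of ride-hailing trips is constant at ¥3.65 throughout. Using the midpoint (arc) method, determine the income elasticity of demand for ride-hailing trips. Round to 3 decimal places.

With a constant price, Q₁ = 2865.25/3.65 = 785.000 and Q₂ = 5791.82/3.65 = 1586.800 (equivalently, work directly with expenditure since P cancels).
Midpoint %ΔQ = (5791.82 − 2865.25)/4328.54 = 0.67611; midpoint %ΔI = (64780 − 46550)/55665 = 0.32749.
η = 0.67611 / 0.32749 = 2.064.

2.064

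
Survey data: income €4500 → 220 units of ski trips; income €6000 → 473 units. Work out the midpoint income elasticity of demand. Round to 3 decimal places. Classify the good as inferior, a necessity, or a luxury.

ΔQ = 473 − 220 = 253; midpoint Q̄ = (220 + 473)/2 = 346.5.
ΔI = 6000 − 4500 = 1500; midpoint Ī = (4500 + 6000)/2 = 5250.
η = (ΔQ/Q̄) ÷ (ΔI/Ī) = (253/346.5) ÷ (1500/5250) = 2.556.
η > 1 ⇒ luxury.

2.556 (luxury)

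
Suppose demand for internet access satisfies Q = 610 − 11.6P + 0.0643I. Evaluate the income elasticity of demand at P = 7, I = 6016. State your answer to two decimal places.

0.42

At P = 7, I = 6016: Q = 915.629.
Holding P constant, ∂Q/∂I = 0.0643.
η_I = (∂Q/∂I)·(I/Q) = 0.0643 × (6016/915.629) = 0.42.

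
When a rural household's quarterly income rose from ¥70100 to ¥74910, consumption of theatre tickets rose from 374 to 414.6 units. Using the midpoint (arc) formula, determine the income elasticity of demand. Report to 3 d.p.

1.552

ΔQ = 414.6 − 374 = 40.6; midpoint Q̄ = (374 + 414.6)/2 = 394.3.
ΔI = 74910 − 70100 = 4810; midpoint Ī = (70100 + 74910)/2 = 72505.
η = (ΔQ/Q̄) ÷ (ΔI/Ī) = (40.6/394.3) ÷ (4810/72505) = 1.552.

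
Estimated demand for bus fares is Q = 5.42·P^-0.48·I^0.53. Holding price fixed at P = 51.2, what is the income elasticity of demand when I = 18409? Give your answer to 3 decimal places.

For a multiplicative demand Q = A·P^α·I^β, the income elasticity is β everywhere.
Here β = 0.53, so η = 0.530.

0.530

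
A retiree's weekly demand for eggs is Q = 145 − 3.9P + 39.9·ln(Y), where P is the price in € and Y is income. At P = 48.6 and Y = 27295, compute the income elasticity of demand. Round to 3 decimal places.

0.110

At P = 48.6, Y = 27295: Q = 363.017.
Holding P constant, ∂Q/∂Y = 39.9/Y = 0.00146181.
η_Y = (∂Q/∂Y)·(Y/Q) = 0.00146181 × (27295/363.017) = 0.110.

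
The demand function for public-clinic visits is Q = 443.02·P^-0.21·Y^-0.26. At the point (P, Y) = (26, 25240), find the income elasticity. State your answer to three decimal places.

-0.260

For a multiplicative demand Q = A·P^α·Y^β, the income elasticity is β everywhere.
Here β = -0.26, so η = -0.260.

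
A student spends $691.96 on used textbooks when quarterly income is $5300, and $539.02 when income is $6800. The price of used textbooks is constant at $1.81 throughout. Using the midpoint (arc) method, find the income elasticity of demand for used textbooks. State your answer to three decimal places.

With a constant price, Q₁ = 691.96/1.81 = 382.298 and Q₂ = 539.02/1.81 = 297.801 (equivalently, work directly with expenditure since P cancels).
Midpoint %ΔQ = (539.02 − 691.96)/615.49 = -0.24848; midpoint %ΔI = (6800 − 5300)/6050 = 0.24793.
η = -0.24848 / 0.24793 = -1.002.

-1.002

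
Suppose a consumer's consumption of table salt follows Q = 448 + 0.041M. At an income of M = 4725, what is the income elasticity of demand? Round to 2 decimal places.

0.30

At M = 4725: Q = 641.725.
dQ/dM = 0.041.
η = (dQ/dM)·(M/Q) = 0.041 × (4725/641.725) = 0.30.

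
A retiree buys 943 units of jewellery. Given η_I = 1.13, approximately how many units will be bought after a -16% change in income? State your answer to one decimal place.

772.5

%ΔQ ≈ η × %ΔI = 1.13 × (-16%) = -18.08%.
New Q ≈ 943 × (1 − 0.1808) = 772.5.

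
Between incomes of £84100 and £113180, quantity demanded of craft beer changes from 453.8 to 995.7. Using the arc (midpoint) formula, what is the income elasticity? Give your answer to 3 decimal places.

2.536

ΔQ = 995.7 − 453.8 = 541.9; midpoint Q̄ = (453.8 + 995.7)/2 = 724.75.
ΔI = 113180 − 84100 = 29080; midpoint Ī = (84100 + 113180)/2 = 98640.
η = (ΔQ/Q̄) ÷ (ΔI/Ī) = (541.9/724.75) ÷ (29080/98640) = 2.536.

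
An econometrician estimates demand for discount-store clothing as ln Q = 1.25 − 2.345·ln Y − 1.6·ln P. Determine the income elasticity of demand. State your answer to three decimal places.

-2.345

In a log-linear demand, the coefficient on ln Y is the income elasticity.
So η = -2.345.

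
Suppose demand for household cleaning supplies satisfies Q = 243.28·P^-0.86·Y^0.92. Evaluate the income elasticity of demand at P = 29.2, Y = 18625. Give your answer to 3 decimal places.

0.920

For a multiplicative demand Q = A·P^α·Y^β, the income elasticity is β everywhere.
Here β = 0.92, so η = 0.920.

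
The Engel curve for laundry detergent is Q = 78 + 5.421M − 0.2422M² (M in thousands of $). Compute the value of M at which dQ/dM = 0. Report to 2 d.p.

11.19

dQ/dM = 5.421 − 0.4844M.
The good is inferior where dQ/dM < 0. Setting dQ/dM = 0 gives M = 5.421 / 0.4844 = 11.19.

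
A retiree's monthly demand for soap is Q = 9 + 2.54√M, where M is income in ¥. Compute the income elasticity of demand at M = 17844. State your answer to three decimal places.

At M = 17844: Q = 348.297.
dQ/dM = 2.54/(2√M) = 0.00950731 at this income.
η = (dQ/dM)·(M/Q) = 0.00950731 × (17844/348.297) = 0.487.

0.487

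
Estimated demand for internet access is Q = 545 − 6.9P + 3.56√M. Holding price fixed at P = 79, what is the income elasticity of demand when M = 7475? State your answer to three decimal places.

At P = 79, M = 7475: Q = 307.691.
Holding P constant, ∂Q/∂M = 3.56/(2√M) = 0.020588.
η_M = (∂Q/∂M)·(M/Q) = 0.020588 × (7475/307.691) = 0.500.

0.500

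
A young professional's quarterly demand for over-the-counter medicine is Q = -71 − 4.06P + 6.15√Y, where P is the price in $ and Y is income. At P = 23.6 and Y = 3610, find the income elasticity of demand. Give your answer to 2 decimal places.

0.91

At P = 23.6, Y = 3610: Q = 202.696.
Holding P constant, ∂Q/∂Y = 6.15/(2√Y) = 0.051179.
η_Y = (∂Q/∂Y)·(Y/Q) = 0.051179 × (3610/202.696) = 0.91.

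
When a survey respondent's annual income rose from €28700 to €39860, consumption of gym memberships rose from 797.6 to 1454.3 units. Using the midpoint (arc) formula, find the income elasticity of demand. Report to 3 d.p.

ΔQ = 1454.3 − 797.6 = 656.7; midpoint Q̄ = (797.6 + 1454.3)/2 = 1125.95.
ΔI = 39860 − 28700 = 11160; midpoint Ī = (28700 + 39860)/2 = 34280.
η = (ΔQ/Q̄) ÷ (ΔI/Ī) = (656.7/1125.95) ÷ (11160/34280) = 1.792.

1.792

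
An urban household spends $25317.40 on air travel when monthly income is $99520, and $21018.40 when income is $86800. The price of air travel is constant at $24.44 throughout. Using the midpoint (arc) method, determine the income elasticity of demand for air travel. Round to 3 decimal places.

1.359

With a constant price, Q₁ = 25317.40/24.44 = 1035.900 and Q₂ = 21018.40/24.44 = 860.000 (equivalently, work directly with expenditure since P cancels).
Midpoint %ΔQ = (21018.40 − 25317.40)/23167.90 = -0.18556; midpoint %ΔI = (86800 − 99520)/93160 = -0.13654.
η = -0.18556 / -0.13654 = 1.359.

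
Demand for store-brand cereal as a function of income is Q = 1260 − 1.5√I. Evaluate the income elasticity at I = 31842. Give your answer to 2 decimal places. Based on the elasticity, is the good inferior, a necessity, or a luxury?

-0.13 (inferior good)

At I = 31842: Q = 992.335.
dQ/dI = -1.5/(2√I) = -0.00420302 at this income.
η = (dQ/dI)·(I/Q) = -0.00420302 × (31842/992.335) = -0.13.
Since η < 0, the good is an inferior good.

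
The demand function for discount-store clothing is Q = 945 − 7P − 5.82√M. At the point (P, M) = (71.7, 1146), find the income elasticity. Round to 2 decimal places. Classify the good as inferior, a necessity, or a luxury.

At P = 71.7, M = 1146: Q = 246.078.
Holding P constant, ∂Q/∂M = -5.82/(2√M) = -0.0859608.
η_M = (∂Q/∂M)·(M/Q) = -0.0859608 × (1146/246.078) = -0.40.
Since η < 0, this is an inferior good.

-0.40 (inferior good)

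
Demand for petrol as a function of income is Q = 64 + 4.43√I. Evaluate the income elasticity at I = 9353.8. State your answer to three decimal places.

0.435

At I = 9353.8: Q = 492.448.
dQ/dI = 4.43/(2√I) = 0.0229023 at this income.
η = (dQ/dI)·(I/Q) = 0.0229023 × (9353.8/492.448) = 0.435.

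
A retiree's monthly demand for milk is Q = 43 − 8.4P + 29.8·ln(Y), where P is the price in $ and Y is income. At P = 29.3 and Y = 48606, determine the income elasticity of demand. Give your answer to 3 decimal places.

0.252

At P = 29.3, Y = 48606: Q = 118.467.
Holding P constant, ∂Q/∂Y = 29.8/Y = 0.000613093.
η_Y = (∂Q/∂Y)·(Y/Q) = 0.000613093 × (48606/118.467) = 0.252.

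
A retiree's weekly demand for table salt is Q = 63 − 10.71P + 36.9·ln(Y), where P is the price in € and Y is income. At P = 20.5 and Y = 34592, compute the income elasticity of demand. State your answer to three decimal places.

0.161

At P = 20.5, Y = 34592: Q = 229.101.
Holding P constant, ∂Q/∂Y = 36.9/Y = 0.00106672.
η_Y = (∂Q/∂Y)·(Y/Q) = 0.00106672 × (34592/229.101) = 0.161.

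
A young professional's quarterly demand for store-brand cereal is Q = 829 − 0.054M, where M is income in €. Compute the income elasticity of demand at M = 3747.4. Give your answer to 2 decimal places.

At M = 3747.4: Q = 626.640.
dQ/dM = −0.054.
η = (dQ/dM)·(M/Q) = -0.054 × (3747.4/626.640) = -0.32.

-0.32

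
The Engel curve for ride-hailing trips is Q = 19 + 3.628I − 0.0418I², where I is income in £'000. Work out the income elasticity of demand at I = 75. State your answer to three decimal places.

At I = 75: Q = 55.9750.
dQ/dI = 3.628 − 0.0836I = -2.64200.
η = (dQ/dI)·(I/Q) = -2.64200 × (75/55.9750) = -3.540.

-3.540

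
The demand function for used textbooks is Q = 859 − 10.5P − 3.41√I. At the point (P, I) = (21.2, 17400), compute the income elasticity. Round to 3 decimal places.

At P = 21.2, I = 17400: Q = 186.590.
Holding P constant, ∂Q/∂I = -3.41/(2√I) = -0.0129256.
η_I = (∂Q/∂I)·(I/Q) = -0.0129256 × (17400/186.590) = -1.205.

-1.205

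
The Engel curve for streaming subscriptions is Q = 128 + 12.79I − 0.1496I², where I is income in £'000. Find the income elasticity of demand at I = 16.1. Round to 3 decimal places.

At I = 16.1: Q = 295.1412.
dQ/dI = 12.79 − 0.2992I = 7.97288.
η = (dQ/dI)·(I/Q) = 7.97288 × (16.1/295.1412) = 0.435.

0.435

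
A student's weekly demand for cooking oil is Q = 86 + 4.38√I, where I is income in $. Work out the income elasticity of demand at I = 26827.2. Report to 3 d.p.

At I = 26827.2: Q = 803.401.
dQ/dI = 4.38/(2√I) = 0.0133708 at this income.
η = (dQ/dI)·(I/Q) = 0.0133708 × (26827.2/803.401) = 0.446.

0.446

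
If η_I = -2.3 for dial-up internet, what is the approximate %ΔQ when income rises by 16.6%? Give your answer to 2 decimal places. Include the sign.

-38.18%

%ΔQ ≈ η × %ΔI = -2.3 × 16.6% = -38.18%.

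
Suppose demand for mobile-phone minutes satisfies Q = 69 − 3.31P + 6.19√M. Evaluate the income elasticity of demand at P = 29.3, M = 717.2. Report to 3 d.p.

0.602

At P = 29.3, M = 717.2: Q = 137.789.
Holding P constant, ∂Q/∂M = 6.19/(2√M) = 0.115569.
η_M = (∂Q/∂M)·(M/Q) = 0.115569 × (717.2/137.789) = 0.602.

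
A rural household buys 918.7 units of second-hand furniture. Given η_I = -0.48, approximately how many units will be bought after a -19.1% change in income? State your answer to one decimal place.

1002.9

%ΔQ ≈ η × %ΔI = -0.48 × (-19.1%) = 9.168%.
New Q ≈ 918.7 × (1 + 0.09168) = 1002.9.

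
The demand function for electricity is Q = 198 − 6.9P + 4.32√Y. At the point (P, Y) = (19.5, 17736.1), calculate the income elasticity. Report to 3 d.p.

At P = 19.5, Y = 17736.1: Q = 638.774.
Holding P constant, ∂Q/∂Y = 4.32/(2√Y) = 0.016219.
η_Y = (∂Q/∂Y)·(Y/Q) = 0.016219 × (17736.1/638.774) = 0.450.

0.450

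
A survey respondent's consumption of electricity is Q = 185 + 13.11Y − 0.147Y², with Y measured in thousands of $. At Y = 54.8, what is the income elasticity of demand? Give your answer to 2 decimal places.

At Y = 54.8: Q = 461.9811.
dQ/dY = 13.11 − 0.294Y = -3.00120.
η = (dQ/dY)·(Y/Q) = -3.00120 × (54.8/461.9811) = -0.36.

-0.36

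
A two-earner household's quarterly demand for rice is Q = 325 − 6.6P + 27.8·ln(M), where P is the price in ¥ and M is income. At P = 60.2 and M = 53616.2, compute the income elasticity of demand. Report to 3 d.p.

0.121

At P = 60.2, M = 53616.2: Q = 230.411.
Holding P constant, ∂Q/∂M = 27.8/M = 0.0005185.
η_M = (∂Q/∂M)·(M/Q) = 0.0005185 × (53616.2/230.411) = 0.121.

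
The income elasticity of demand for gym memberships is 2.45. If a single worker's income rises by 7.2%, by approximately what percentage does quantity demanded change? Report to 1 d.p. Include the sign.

17.6%

%ΔQ ≈ η × %ΔI = 2.45 × 7.2% = 17.6%.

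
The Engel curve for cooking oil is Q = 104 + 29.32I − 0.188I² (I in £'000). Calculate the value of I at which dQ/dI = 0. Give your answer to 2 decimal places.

dQ/dI = 29.32 − 0.376I.
The good is inferior where dQ/dI < 0. Setting dQ/dI = 0 gives I = 29.32 / 0.376 = 77.98.

77.98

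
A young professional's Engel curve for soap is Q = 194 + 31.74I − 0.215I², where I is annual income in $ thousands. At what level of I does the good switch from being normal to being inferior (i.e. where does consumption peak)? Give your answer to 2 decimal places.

73.81

dQ/dI = 31.74 − 0.43I.
The good is inferior where dQ/dI < 0. Setting dQ/dI = 0 gives I = 31.74 / 0.43 = 73.81.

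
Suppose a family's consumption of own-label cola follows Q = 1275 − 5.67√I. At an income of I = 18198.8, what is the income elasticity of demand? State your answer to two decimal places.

At I = 18198.8: Q = 510.100.
dQ/dI = -5.67/(2√I) = -0.0210151 at this income.
η = (dQ/dI)·(I/Q) = -0.0210151 × (18198.8/510.100) = -0.75.

-0.75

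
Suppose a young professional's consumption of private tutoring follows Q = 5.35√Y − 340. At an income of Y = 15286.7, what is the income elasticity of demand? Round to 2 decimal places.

1.03

At Y = 15286.7: Q = 321.471.
dQ/dY = 5.35/(2√Y) = 0.0216355 at this income.
η = (dQ/dY)·(Y/Q) = 0.0216355 × (15286.7/321.471) = 1.03.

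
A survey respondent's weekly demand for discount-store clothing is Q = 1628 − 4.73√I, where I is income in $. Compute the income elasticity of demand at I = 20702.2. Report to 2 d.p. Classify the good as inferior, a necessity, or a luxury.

-0.36 (inferior good)

At I = 20702.2: Q = 947.435.
dQ/dI = -4.73/(2√I) = -0.016437 at this income.
η = (dQ/dI)·(I/Q) = -0.016437 × (20702.2/947.435) = -0.36.
Since η < 0, the good is an inferior good.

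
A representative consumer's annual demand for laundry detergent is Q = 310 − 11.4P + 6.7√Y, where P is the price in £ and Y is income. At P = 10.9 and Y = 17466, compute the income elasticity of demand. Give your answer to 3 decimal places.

0.413

At P = 10.9, Y = 17466: Q = 1071.205.
Holding P constant, ∂Q/∂Y = 6.7/(2√Y) = 0.0253483.
η_Y = (∂Q/∂Y)·(Y/Q) = 0.0253483 × (17466/1071.205) = 0.413.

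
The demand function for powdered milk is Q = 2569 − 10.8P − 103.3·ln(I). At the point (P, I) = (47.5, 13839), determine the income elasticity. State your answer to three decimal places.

-0.096

At P = 47.5, I = 13839: Q = 1071.009.
Holding P constant, ∂Q/∂I = -103.3/I = -0.00746441.
η_I = (∂Q/∂I)·(I/Q) = -0.00746441 × (13839/1071.009) = -0.096.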